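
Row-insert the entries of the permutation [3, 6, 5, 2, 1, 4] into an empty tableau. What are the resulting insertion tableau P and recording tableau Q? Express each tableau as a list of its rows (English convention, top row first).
Insert each entry of the permutation into P by Schensted row insertion, recording in Q the position of each new cell.

Insert 3: appended to row 1. P = [[3]].
Insert 6: appended to row 1. P = [[3, 6]].
Insert 5: 5 bumps 6 from row 1; 6 starts row 2. P = [[3, 5], [6]].
Insert 2: 2 bumps 3 from row 1; 3 bumps 6 from row 2; 6 starts row 3. P = [[2, 5], [3], [6]].
Insert 1: 1 bumps 2 from row 1; 2 bumps 3 from row 2; 3 bumps 6 from row 3; 6 starts row 4. P = [[1, 5], [2], [3], [6]].
Insert 4: 4 bumps 5 from row 1; 5 appends to row 2. P = [[1, 4], [2, 5], [3], [6]].

So P = [[1, 4], [2, 5], [3], [6]], Q = [[1, 2], [3, 6], [4], [5]].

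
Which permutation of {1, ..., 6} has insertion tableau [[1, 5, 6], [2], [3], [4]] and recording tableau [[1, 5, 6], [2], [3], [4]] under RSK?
4 3 2 1 5 6

Reverse RSK: for i = n, n-1, ..., 1, locate i in Q, remove the corresponding corner cell from P, and reverse-bump its entry up through P; the value ejected from row 1 is w(i).

So w = 4 3 2 1 5 6.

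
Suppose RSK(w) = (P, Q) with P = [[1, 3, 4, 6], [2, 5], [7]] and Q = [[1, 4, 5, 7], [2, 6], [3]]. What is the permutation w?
7 2 1 3 5 4 6

Reverse the RSK construction: for i from n down to 1, find the cell of Q containing i, remove the entry at that cell from P, and reverse-bump it up through P; the value ejected from row 1 is w(i).

Step i=7: Q has 7 at row 1, column 4; remove that cell from P, ejecting 6. So w(7) = 6. P is now [[1, 3, 4], [2, 5], [7]].
Step i=6: Q has 6 at row 2, column 2; remove 5 from row 2 of P and reverse-bump: 5 enters row 1 and ejects 4. So w(6) = 4. P is now [[1, 3, 5], [2], [7]].
Step i=5: Q has 5 at row 1, column 3; remove that cell from P, ejecting 5. So w(5) = 5. P is now [[1, 3], [2], [7]].
Step i=4: Q has 4 at row 1, column 2; remove that cell from P, ejecting 3. So w(4) = 3. P is now [[1], [2], [7]].
Step i=3: Q has 3 at row 3, column 1; remove 7 from row 3 of P and reverse-bump: 7 enters row 2 and ejects 2; 2 enters row 1 and ejects 1. So w(3) = 1. P is now [[2], [7]].
Step i=2: Q has 2 at row 2, column 1; remove 7 from row 2 of P and reverse-bump: 7 enters row 1 and ejects 2. So w(2) = 2. P is now [[7]].
Step i=1: Q has 1 at row 1, column 1; remove that cell from P, ejecting 7. So w(1) = 7. P is now [].

So w = 7 2 1 3 5 4 6.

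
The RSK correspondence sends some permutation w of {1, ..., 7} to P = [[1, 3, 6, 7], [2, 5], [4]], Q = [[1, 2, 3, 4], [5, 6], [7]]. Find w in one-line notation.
4 5 6 7 2 3 1

Reverse the RSK construction: for i from n down to 1, find the cell of Q containing i, remove the entry at that cell from P, and reverse-bump it up through P; the value ejected from row 1 is w(i).

Step i=7: Q has 7 at row 3, column 1; remove 4 from row 3 of P and reverse-bump: 4 enters row 2 and ejects 2; 2 enters row 1 and ejects 1. So w(7) = 1. P is now [[2, 3, 6, 7], [4, 5]].
Step i=6: Q has 6 at row 2, column 2; remove 5 from row 2 of P and reverse-bump: 5 enters row 1 and ejects 3. So w(6) = 3. P is now [[2, 5, 6, 7], [4]].
Step i=5: Q has 5 at row 2, column 1; remove 4 from row 2 of P and reverse-bump: 4 enters row 1 and ejects 2. So w(5) = 2. P is now [[4, 5, 6, 7]].
Step i=4: Q has 4 at row 1, column 4; remove that cell from P, ejecting 7. So w(4) = 7. P is now [[4, 5, 6]].
Step i=3: Q has 3 at row 1, column 3; remove that cell from P, ejecting 6. So w(3) = 6. P is now [[4, 5]].
Step i=2: Q has 2 at row 1, column 2; remove that cell from P, ejecting 5. So w(2) = 5. P is now [[4]].
Step i=1: Q has 1 at row 1, column 1; remove that cell from P, ejecting 4. So w(1) = 4. P is now [].

So w = 4 5 6 7 2 3 1.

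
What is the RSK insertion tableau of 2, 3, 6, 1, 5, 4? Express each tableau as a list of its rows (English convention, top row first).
Insert 2: appended to row 1. P = [[2]].
Insert 3: appended to row 1. P = [[2, 3]].
Insert 6: appended to row 1. P = [[2, 3, 6]].
Insert 1: 1 bumps 2 from row 1; 2 starts row 2. P = [[1, 3, 6], [2]].
Insert 5: 5 bumps 6 from row 1; 6 appends to row 2. P = [[1, 3, 5], [2, 6]].
Insert 4: 4 bumps 5 from row 1; 5 bumps 6 from row 2; 6 starts row 3. P = [[1, 3, 4], [2, 5], [6]].

So P = [[1, 3, 4], [2, 5], [6]].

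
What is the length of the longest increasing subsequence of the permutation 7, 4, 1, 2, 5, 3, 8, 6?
4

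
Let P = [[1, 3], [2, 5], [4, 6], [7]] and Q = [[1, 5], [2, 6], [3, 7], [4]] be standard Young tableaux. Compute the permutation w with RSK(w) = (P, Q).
Reverse the RSK construction: for i from n down to 1, find the cell of Q containing i, remove the entry at that cell from P, and reverse-bump it up through P; the value ejected from row 1 is w(i).

Step i=7: Q has 7 at row 3, column 2; remove 6 from row 3 of P and reverse-bump: 6 enters row 2 and ejects 5; 5 enters row 1 and ejects 3. So w(7) = 3. P is now [[1, 5], [2, 6], [4], [7]].
Step i=6: Q has 6 at row 2, column 2; remove 6 from row 2 of P and reverse-bump: 6 enters row 1 and ejects 5. So w(6) = 5. P is now [[1, 6], [2], [4], [7]].
Step i=5: Q has 5 at row 1, column 2; remove that cell from P, ejecting 6. So w(5) = 6. P is now [[1], [2], [4], [7]].
Step i=4: Q has 4 at row 4, column 1; remove 7 from row 4 of P and reverse-bump: 7 enters row 3 and ejects 4; 4 enters row 2 and ejects 2; 2 enters row 1 and ejects 1. So w(4) = 1. P is now [[2], [4], [7]].
Step i=3: Q has 3 at row 3, column 1; remove 7 from row 3 of P and reverse-bump: 7 enters row 2 and ejects 4; 4 enters row 1 and ejects 2. So w(3) = 2. P is now [[4], [7]].
Step i=2: Q has 2 at row 2, column 1; remove 7 from row 2 of P and reverse-bump: 7 enters row 1 and ejects 4. So w(2) = 4. P is now [[7]].
Step i=1: Q has 1 at row 1, column 1; remove that cell from P, ejecting 7. So w(1) = 7. P is now [].

So w = 7 4 2 1 6 5 3.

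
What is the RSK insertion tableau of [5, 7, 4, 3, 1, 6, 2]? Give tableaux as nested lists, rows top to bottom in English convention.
P = [[1, 2], [3, 6], [4, 7], [5]]

After inserting 5: P = [[5]].
After inserting 7: P = [[5, 7]].
After inserting 4: P = [[4, 7], [5]].
After inserting 3: P = [[3, 7], [4], [5]].
After inserting 1: P = [[1, 7], [3], [4], [5]].
After inserting 6: P = [[1, 6], [3, 7], [4], [5]].
After inserting 2: P = [[1, 2], [3, 6], [4, 7], [5]].

So P = [[1, 2], [3, 6], [4, 7], [5]].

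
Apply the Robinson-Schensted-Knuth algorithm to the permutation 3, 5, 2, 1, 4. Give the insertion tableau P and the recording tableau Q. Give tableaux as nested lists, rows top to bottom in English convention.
Insert each entry of the permutation into P by Schensted row insertion, recording in Q the position of each new cell.

Insert 3: appended to row 1. P = [[3]].
Insert 5: appended to row 1. P = [[3, 5]].
Insert 2: 2 bumps 3 from row 1; 3 starts row 2. P = [[2, 5], [3]].
Insert 1: 1 bumps 2 from row 1; 2 bumps 3 from row 2; 3 starts row 3. P = [[1, 5], [2], [3]].
Insert 4: 4 bumps 5 from row 1; 5 appends to row 2. P = [[1, 4], [2, 5], [3]].

So P = [[1, 4], [2, 5], [3]], Q = [[1, 2], [3, 5], [4]].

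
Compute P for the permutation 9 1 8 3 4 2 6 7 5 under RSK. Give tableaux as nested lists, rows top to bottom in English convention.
Insert 9: appended to row 1. P = [[9]].
Insert 1: 1 bumps 9 from row 1; 9 starts row 2. P = [[1], [9]].
Insert 8: appended to row 1. P = [[1, 8], [9]].
Insert 3: 3 bumps 8 from row 1; 8 bumps 9 from row 2; 9 starts row 3. P = [[1, 3], [8], [9]].
Insert 4: appended to row 1. P = [[1, 3, 4], [8], [9]].
Insert 2: 2 bumps 3 from row 1; 3 bumps 8 from row 2; 8 bumps 9 from row 3; 9 starts row 4. P = [[1, 2, 4], [3], [8], [9]].
Insert 6: appended to row 1. P = [[1, 2, 4, 6], [3], [8], [9]].
Insert 7: appended to row 1. P = [[1, 2, 4, 6, 7], [3], [8], [9]].
Insert 5: 5 bumps 6 from row 1; 6 appends to row 2. P = [[1, 2, 4, 5, 7], [3, 6], [8], [9]].

So P = [[1, 2, 4, 5, 7], [3, 6], [8], [9]].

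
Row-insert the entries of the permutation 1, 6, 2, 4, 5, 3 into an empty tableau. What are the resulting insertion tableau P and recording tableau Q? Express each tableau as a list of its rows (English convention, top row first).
Insert each entry of the permutation into P by Schensted row insertion, recording in Q the position of each new cell.

Insert 1: appended to row 1. P = [[1]].
Insert 6: appended to row 1. P = [[1, 6]].
Insert 2: 2 bumps 6 from row 1; 6 starts row 2. P = [[1, 2], [6]].
Insert 4: appended to row 1. P = [[1, 2, 4], [6]].
Insert 5: appended to row 1. P = [[1, 2, 4, 5], [6]].
Insert 3: 3 bumps 4 from row 1; 4 bumps 6 from row 2; 6 starts row 3. P = [[1, 2, 3, 5], [4], [6]].

So P = [[1, 2, 3, 5], [4], [6]], Q = [[1, 2, 4, 5], [3], [6]].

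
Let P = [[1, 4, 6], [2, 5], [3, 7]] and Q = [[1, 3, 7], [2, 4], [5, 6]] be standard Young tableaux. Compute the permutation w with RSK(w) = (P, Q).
Reverse the RSK construction: for i from n down to 1, find the cell of Q containing i, remove the entry at that cell from P, and reverse-bump it up through P; the value ejected from row 1 is w(i).

Step i=7: Q has 7 at row 1, column 3; remove that cell from P, ejecting 6. So w(7) = 6. P is now [[1, 4], [2, 5], [3, 7]].
Step i=6: Q has 6 at row 3, column 2; remove 7 from row 3 of P and reverse-bump: 7 enters row 2 and ejects 5; 5 enters row 1 and ejects 4. So w(6) = 4. P is now [[1, 5], [2, 7], [3]].
Step i=5: Q has 5 at row 3, column 1; remove 3 from row 3 of P and reverse-bump: 3 enters row 2 and ejects 2; 2 enters row 1 and ejects 1. So w(5) = 1. P is now [[2, 5], [3, 7]].
Step i=4: Q has 4 at row 2, column 2; remove 7 from row 2 of P and reverse-bump: 7 enters row 1 and ejects 5. So w(4) = 5. P is now [[2, 7], [3]].
Step i=3: Q has 3 at row 1, column 2; remove that cell from P, ejecting 7. So w(3) = 7. P is now [[2], [3]].
Step i=2: Q has 2 at row 2, column 1; remove 3 from row 2 of P and reverse-bump: 3 enters row 1 and ejects 2. So w(2) = 2. P is now [[3]].
Step i=1: Q has 1 at row 1, column 1; remove that cell from P, ejecting 3. So w(1) = 3. P is now [].

So w = 3 2 7 5 1 4 6.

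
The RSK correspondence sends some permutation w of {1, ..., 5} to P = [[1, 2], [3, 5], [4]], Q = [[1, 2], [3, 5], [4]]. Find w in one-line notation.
4 5 3 1 2

Reverse the RSK construction: for i from n down to 1, find the cell of Q containing i, remove the entry at that cell from P, and reverse-bump it up through P; the value ejected from row 1 is w(i).

Step i=5: Q has 5 at row 2, column 2; remove 5 from row 2 of P and reverse-bump: 5 enters row 1 and ejects 2. So w(5) = 2. P is now [[1, 5], [3], [4]].
Step i=4: Q has 4 at row 3, column 1; remove 4 from row 3 of P and reverse-bump: 4 enters row 2 and ejects 3; 3 enters row 1 and ejects 1. So w(4) = 1. P is now [[3, 5], [4]].
Step i=3: Q has 3 at row 2, column 1; remove 4 from row 2 of P and reverse-bump: 4 enters row 1 and ejects 3. So w(3) = 3. P is now [[4, 5]].
Step i=2: Q has 2 at row 1, column 2; remove that cell from P, ejecting 5. So w(2) = 5. P is now [[4]].
Step i=1: Q has 1 at row 1, column 1; remove that cell from P, ejecting 4. So w(1) = 4. P is now [].

So w = 4 5 3 1 2.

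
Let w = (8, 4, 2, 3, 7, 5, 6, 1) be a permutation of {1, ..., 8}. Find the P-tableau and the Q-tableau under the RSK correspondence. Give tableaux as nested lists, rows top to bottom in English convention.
Insert each entry of the permutation into P by Schensted row insertion, recording in Q the position of each new cell.

Insert 8: appended to row 1. P = [[8]].
Insert 4: 4 bumps 8 from row 1; 8 starts row 2. P = [[4], [8]].
Insert 2: 2 bumps 4 from row 1; 4 bumps 8 from row 2; 8 starts row 3. P = [[2], [4], [8]].
Insert 3: appended to row 1. P = [[2, 3], [4], [8]].
Insert 7: appended to row 1. P = [[2, 3, 7], [4], [8]].
Insert 5: 5 bumps 7 from row 1; 7 appends to row 2. P = [[2, 3, 5], [4, 7], [8]].
Insert 6: appended to row 1. P = [[2, 3, 5, 6], [4, 7], [8]].
Insert 1: 1 bumps 2 from row 1; 2 bumps 4 from row 2; 4 bumps 8 from row 3; 8 starts row 4. P = [[1, 3, 5, 6], [2, 7], [4], [8]].

So P = [[1, 3, 5, 6], [2, 7], [4], [8]], Q = [[1, 4, 5, 7], [2, 6], [3], [8]].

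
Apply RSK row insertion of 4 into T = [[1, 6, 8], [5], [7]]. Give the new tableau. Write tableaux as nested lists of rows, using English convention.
[[1, 4, 8], [5, 6], [7]]

In row 1, 4 replaces 6 (the leftmost entry greater than 4); 6 is bumped to row 2. 6 is appended to row 2. The new tableau is [[1, 4, 8], [5, 6], [7]].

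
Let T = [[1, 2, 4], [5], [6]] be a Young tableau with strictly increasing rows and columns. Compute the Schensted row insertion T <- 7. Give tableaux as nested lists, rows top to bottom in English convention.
7 is larger than every entry of row 1, so it is appended to row 1. The new tableau is [[1, 2, 4, 7], [5], [6]].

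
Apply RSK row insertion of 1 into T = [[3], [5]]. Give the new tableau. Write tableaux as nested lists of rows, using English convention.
[[1], [3], [5]]

In row 1, 1 replaces 3 (the leftmost entry greater than 1); 3 is bumped to row 2. In row 2, 3 replaces 5 (the leftmost entry greater than 3); 5 is bumped to row 3. 5 starts a new row 3. The new tableau is [[1], [3], [5]].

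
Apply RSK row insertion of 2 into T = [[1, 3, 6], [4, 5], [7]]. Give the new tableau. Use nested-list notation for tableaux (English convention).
In row 1, 2 replaces 3 (the leftmost entry greater than 2); 3 is bumped to row 2. In row 2, 3 replaces 4 (the leftmost entry greater than 3); 4 is bumped to row 3. In row 3, 4 replaces 7 (the leftmost entry greater than 4); 7 is bumped to row 4. 7 starts a new row 4. The new tableau is [[1, 2, 6], [3, 5], [4], [7]].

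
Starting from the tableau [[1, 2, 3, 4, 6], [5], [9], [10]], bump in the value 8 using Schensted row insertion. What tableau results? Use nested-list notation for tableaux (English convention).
[[1, 2, 3, 4, 6, 8], [5], [9], [10]]

8 is larger than every entry of row 1, so it is appended to row 1. The new tableau is [[1, 2, 3, 4, 6, 8], [5], [9], [10]].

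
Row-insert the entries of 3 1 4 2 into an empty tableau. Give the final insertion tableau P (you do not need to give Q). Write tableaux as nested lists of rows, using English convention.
P = [[1, 2], [3, 4]]

Insert 3: appended to row 1. P = [[3]].
Insert 1: 1 bumps 3 from row 1; 3 starts row 2. P = [[1], [3]].
Insert 4: appended to row 1. P = [[1, 4], [3]].
Insert 2: 2 bumps 4 from row 1; 4 appends to row 2. P = [[1, 2], [3, 4]].

So P = [[1, 2], [3, 4]].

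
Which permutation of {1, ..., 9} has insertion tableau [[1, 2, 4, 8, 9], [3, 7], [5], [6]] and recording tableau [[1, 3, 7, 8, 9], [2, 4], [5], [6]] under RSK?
6 1 7 5 3 2 4 8 9

Reverse the RSK construction: for i from n down to 1, find the cell of Q containing i, remove the entry at that cell from P, and reverse-bump it up through P; the value ejected from row 1 is w(i).

Step i=9: Q has 9 at row 1, column 5; remove that cell from P, ejecting 9. So w(9) = 9. P is now [[1, 2, 4, 8], [3, 7], [5], [6]].
Step i=8: Q has 8 at row 1, column 4; remove that cell from P, ejecting 8. So w(8) = 8. P is now [[1, 2, 4], [3, 7], [5], [6]].
Step i=7: Q has 7 at row 1, column 3; remove that cell from P, ejecting 4. So w(7) = 4. P is now [[1, 2], [3, 7], [5], [6]].
Step i=6: Q has 6 at row 4, column 1; remove 6 from row 4 of P and reverse-bump: 6 enters row 3 and ejects 5; 5 enters row 2 and ejects 3; 3 enters row 1 and ejects 2. So w(6) = 2. P is now [[1, 3], [5, 7], [6]].
Step i=5: Q has 5 at row 3, column 1; remove 6 from row 3 of P and reverse-bump: 6 enters row 2 and ejects 5; 5 enters row 1 and ejects 3. So w(5) = 3. P is now [[1, 5], [6, 7]].
Step i=4: Q has 4 at row 2, column 2; remove 7 from row 2 of P and reverse-bump: 7 enters row 1 and ejects 5. So w(4) = 5. P is now [[1, 7], [6]].
Step i=3: Q has 3 at row 1, column 2; remove that cell from P, ejecting 7. So w(3) = 7. P is now [[1], [6]].
Step i=2: Q has 2 at row 2, column 1; remove 6 from row 2 of P and reverse-bump: 6 enters row 1 and ejects 1. So w(2) = 1. P is now [[6]].
Step i=1: Q has 1 at row 1, column 1; remove that cell from P, ejecting 6. So w(1) = 6. P is now [].

So w = 6 1 7 5 3 2 4 8 9.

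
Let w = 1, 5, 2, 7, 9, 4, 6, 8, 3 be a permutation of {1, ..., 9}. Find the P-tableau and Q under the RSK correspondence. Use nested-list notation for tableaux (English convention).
Insert each entry of the permutation into P by Schensted row insertion, recording in Q the position of each new cell.

Insert 1: appended to row 1. P = [[1]], Q = [[1]].
Insert 5: appended to row 1. P = [[1, 5]], Q = [[1, 2]].
Insert 2: 2 bumps 5 from row 1; 5 starts row 2. P = [[1, 2], [5]], Q = [[1, 2], [3]].
Insert 7: appended to row 1. P = [[1, 2, 7], [5]], Q = [[1, 2, 4], [3]].
Insert 9: appended to row 1. P = [[1, 2, 7, 9], [5]], Q = [[1, 2, 4, 5], [3]].
Insert 4: 4 bumps 7 from row 1; 7 appends to row 2. P = [[1, 2, 4, 9], [5, 7]], Q = [[1, 2, 4, 5], [3, 6]].
Insert 6: 6 bumps 9 from row 1; 9 appends to row 2. P = [[1, 2, 4, 6], [5, 7, 9]], Q = [[1, 2, 4, 5], [3, 6, 7]].
Insert 8: appended to row 1. P = [[1, 2, 4, 6, 8], [5, 7, 9]], Q = [[1, 2, 4, 5, 8], [3, 6, 7]].
Insert 3: 3 bumps 4 from row 1; 4 bumps 5 from row 2; 5 starts row 3. P = [[1, 2, 3, 6, 8], [4, 7, 9], [5]], Q = [[1, 2, 4, 5, 8], [3, 6, 7], [9]].

So P = [[1, 2, 3, 6, 8], [4, 7, 9], [5]], Q = [[1, 2, 4, 5, 8], [3, 6, 7], [9]].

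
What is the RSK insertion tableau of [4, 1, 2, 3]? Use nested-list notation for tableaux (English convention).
P = [[1, 2, 3], [4]]

Insert 4: appended to row 1. P = [[4]].
Insert 1: 1 bumps 4 from row 1; 4 starts row 2. P = [[1], [4]].
Insert 2: appended to row 1. P = [[1, 2], [4]].
Insert 3: appended to row 1. P = [[1, 2, 3], [4]].

So P = [[1, 2, 3], [4]].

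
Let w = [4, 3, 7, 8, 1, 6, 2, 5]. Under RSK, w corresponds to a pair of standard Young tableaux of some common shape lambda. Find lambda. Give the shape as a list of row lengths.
Row-insert each entry into an empty tableau.

After inserting 4: P = [[4]].
After inserting 3: P = [[3], [4]].
After inserting 7: P = [[3, 7], [4]].
After inserting 8: P = [[3, 7, 8], [4]].
After inserting 1: P = [[1, 7, 8], [3], [4]].
After inserting 6: P = [[1, 6, 8], [3, 7], [4]].
After inserting 2: P = [[1, 2, 8], [3, 6], [4, 7]].
After inserting 5: P = [[1, 2, 5], [3, 6, 8], [4, 7]].

The final insertion tableau P = [[1, 2, 5], [3, 6, 8], [4, 7]] has shape [3, 3, 2].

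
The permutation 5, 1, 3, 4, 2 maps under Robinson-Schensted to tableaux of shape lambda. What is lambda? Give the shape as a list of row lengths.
Row-insert each entry into an empty tableau.

After inserting 5: P = [[5]].
After inserting 1: P = [[1], [5]].
After inserting 3: P = [[1, 3], [5]].
After inserting 4: P = [[1, 3, 4], [5]].
After inserting 2: P = [[1, 2, 4], [3], [5]].

The final insertion tableau P = [[1, 2, 4], [3], [5]] has shape [3, 1, 1].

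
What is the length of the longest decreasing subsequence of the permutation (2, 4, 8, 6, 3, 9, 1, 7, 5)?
4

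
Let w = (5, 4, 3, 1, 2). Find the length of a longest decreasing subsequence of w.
4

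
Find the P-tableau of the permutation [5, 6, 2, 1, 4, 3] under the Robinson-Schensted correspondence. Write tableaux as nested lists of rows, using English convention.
After inserting 5: P = [[5]].
After inserting 6: P = [[5, 6]].
After inserting 2: P = [[2, 6], [5]].
After inserting 1: P = [[1, 6], [2], [5]].
After inserting 4: P = [[1, 4], [2, 6], [5]].
After inserting 3: P = [[1, 3], [2, 4], [5, 6]].

So P = [[1, 3], [2, 4], [5, 6]].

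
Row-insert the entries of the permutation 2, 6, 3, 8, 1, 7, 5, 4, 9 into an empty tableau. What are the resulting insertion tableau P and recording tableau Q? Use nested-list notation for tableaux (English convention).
Insert each entry of the permutation into P by Schensted row insertion, recording in Q the position of each new cell.

Insert 2: appended to row 1. P = [[2]].
Insert 6: appended to row 1. P = [[2, 6]].
Insert 3: 3 bumps 6 from row 1; 6 starts row 2. P = [[2, 3], [6]].
Insert 8: appended to row 1. P = [[2, 3, 8], [6]].
Insert 1: 1 bumps 2 from row 1; 2 bumps 6 from row 2; 6 starts row 3. P = [[1, 3, 8], [2], [6]].
Insert 7: 7 bumps 8 from row 1; 8 appends to row 2. P = [[1, 3, 7], [2, 8], [6]].
Insert 5: 5 bumps 7 from row 1; 7 bumps 8 from row 2; 8 appends to row 3. P = [[1, 3, 5], [2, 7], [6, 8]].
Insert 4: 4 bumps 5 from row 1; 5 bumps 7 from row 2; 7 bumps 8 from row 3; 8 starts row 4. P = [[1, 3, 4], [2, 5], [6, 7], [8]].
Insert 9: appended to row 1. P = [[1, 3, 4, 9], [2, 5], [6, 7], [8]].

So P = [[1, 3, 4, 9], [2, 5], [6, 7], [8]], Q = [[1, 2, 4, 9], [3, 6], [5, 7], [8]].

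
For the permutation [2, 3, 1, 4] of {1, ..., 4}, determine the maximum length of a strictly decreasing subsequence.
2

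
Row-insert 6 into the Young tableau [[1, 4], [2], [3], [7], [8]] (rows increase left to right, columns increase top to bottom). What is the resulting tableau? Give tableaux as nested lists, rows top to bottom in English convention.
[[1, 4, 6], [2], [3], [7], [8]]

6 is larger than every entry of row 1, so it is appended to row 1. The new tableau is [[1, 4, 6], [2], [3], [7], [8]].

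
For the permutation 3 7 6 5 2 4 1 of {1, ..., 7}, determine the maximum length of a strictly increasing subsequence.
2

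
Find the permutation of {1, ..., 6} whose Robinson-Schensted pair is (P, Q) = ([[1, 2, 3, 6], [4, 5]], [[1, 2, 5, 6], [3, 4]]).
4 5 1 2 3 6

Reverse the RSK construction: for i from n down to 1, find the cell of Q containing i, remove the entry at that cell from P, and reverse-bump it up through P; the value ejected from row 1 is w(i).

Step i=6: Q has 6 at row 1, column 4; remove that cell from P, ejecting 6. So w(6) = 6. P is now [[1, 2, 3], [4, 5]].
Step i=5: Q has 5 at row 1, column 3; remove that cell from P, ejecting 3. So w(5) = 3. P is now [[1, 2], [4, 5]].
Step i=4: Q has 4 at row 2, column 2; remove 5 from row 2 of P and reverse-bump: 5 enters row 1 and ejects 2. So w(4) = 2. P is now [[1, 5], [4]].
Step i=3: Q has 3 at row 2, column 1; remove 4 from row 2 of P and reverse-bump: 4 enters row 1 and ejects 1. So w(3) = 1. P is now [[4, 5]].
Step i=2: Q has 2 at row 1, column 2; remove that cell from P, ejecting 5. So w(2) = 5. P is now [[4]].
Step i=1: Q has 1 at row 1, column 1; remove that cell from P, ejecting 4. So w(1) = 4. P is now [].

So w = 4 5 1 2 3 6.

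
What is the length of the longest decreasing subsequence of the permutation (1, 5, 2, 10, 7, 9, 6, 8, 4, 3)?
5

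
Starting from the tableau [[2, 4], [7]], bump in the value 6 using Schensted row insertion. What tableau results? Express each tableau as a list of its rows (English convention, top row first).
6 is larger than every entry of row 1, so it is appended to row 1. The new tableau is [[2, 4, 6], [7]].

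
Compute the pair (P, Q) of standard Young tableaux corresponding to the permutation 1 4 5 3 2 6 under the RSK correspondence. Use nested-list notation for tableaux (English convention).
Insert each entry of the permutation into P by Schensted row insertion, recording in Q the position of each new cell.

Insert 1: appended to row 1. P = [[1]].
Insert 4: appended to row 1. P = [[1, 4]].
Insert 5: appended to row 1. P = [[1, 4, 5]].
Insert 3: 3 bumps 4 from row 1; 4 starts row 2. P = [[1, 3, 5], [4]].
Insert 2: 2 bumps 3 from row 1; 3 bumps 4 from row 2; 4 starts row 3. P = [[1, 2, 5], [3], [4]].
Insert 6: appended to row 1. P = [[1, 2, 5, 6], [3], [4]].

So P = [[1, 2, 5, 6], [3], [4]], Q = [[1, 2, 3, 6], [4], [5]].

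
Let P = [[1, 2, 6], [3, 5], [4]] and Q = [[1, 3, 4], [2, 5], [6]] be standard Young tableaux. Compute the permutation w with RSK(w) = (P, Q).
Reverse RSK: for i = n, n-1, ..., 1, locate i in Q, remove the corresponding corner cell from P, and reverse-bump its entry up through P; the value ejected from row 1 is w(i).

So w = 4 1 5 6 3 2.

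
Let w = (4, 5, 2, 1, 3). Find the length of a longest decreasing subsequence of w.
3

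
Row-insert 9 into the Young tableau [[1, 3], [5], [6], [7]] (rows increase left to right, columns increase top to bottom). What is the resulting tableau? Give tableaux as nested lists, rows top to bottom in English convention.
9 is larger than every entry of row 1, so it is appended to row 1. The new tableau is [[1, 3, 9], [5], [6], [7]].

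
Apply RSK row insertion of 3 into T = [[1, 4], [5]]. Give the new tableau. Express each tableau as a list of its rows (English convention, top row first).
[[1, 3], [4], [5]]

In row 1, 3 replaces 4 (the leftmost entry greater than 3); 4 is bumped to row 2. In row 2, 4 replaces 5 (the leftmost entry greater than 4); 5 is bumped to row 3. 5 starts a new row 3. The new tableau is [[1, 3], [4], [5]].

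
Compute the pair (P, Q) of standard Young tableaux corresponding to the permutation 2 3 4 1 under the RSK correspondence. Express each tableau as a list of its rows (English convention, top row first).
Insert each entry of the permutation into P by Schensted row insertion, recording in Q the position of each new cell.

Insert 2: appended to row 1. P = [[2]].
Insert 3: appended to row 1. P = [[2, 3]].
Insert 4: appended to row 1. P = [[2, 3, 4]].
Insert 1: 1 bumps 2 from row 1; 2 starts row 2. P = [[1, 3, 4], [2]].

So P = [[1, 3, 4], [2]], Q = [[1, 2, 3], [4]].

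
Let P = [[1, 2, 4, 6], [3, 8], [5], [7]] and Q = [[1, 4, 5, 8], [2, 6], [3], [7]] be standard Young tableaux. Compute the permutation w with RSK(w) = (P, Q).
7 5 1 3 8 4 2 6

Reverse RSK: for i = n, n-1, ..., 1, locate i in Q, remove the corresponding corner cell from P, and reverse-bump its entry up through P; the value ejected from row 1 is w(i).

So w = 7 5 1 3 8 4 2 6.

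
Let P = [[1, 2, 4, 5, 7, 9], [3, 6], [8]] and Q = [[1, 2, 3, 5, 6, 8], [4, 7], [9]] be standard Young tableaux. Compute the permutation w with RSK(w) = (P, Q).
1 3 4 2 6 8 7 9 5

Reverse the RSK construction: for i from n down to 1, find the cell of Q containing i, remove the entry at that cell from P, and reverse-bump it up through P; the value ejected from row 1 is w(i).

Step i=9: Q has 9 at row 3, column 1; remove 8 from row 3 of P and reverse-bump: 8 enters row 2 and ejects 6; 6 enters row 1 and ejects 5. So w(9) = 5. P is now [[1, 2, 4, 6, 7, 9], [3, 8]].
Step i=8: Q has 8 at row 1, column 6; remove that cell from P, ejecting 9. So w(8) = 9. P is now [[1, 2, 4, 6, 7], [3, 8]].
Step i=7: Q has 7 at row 2, column 2; remove 8 from row 2 of P and reverse-bump: 8 enters row 1 and ejects 7. So w(7) = 7. P is now [[1, 2, 4, 6, 8], [3]].
Step i=6: Q has 6 at row 1, column 5; remove that cell from P, ejecting 8. So w(6) = 8. P is now [[1, 2, 4, 6], [3]].
Step i=5: Q has 5 at row 1, column 4; remove that cell from P, ejecting 6. So w(5) = 6. P is now [[1, 2, 4], [3]].
Step i=4: Q has 4 at row 2, column 1; remove 3 from row 2 of P and reverse-bump: 3 enters row 1 and ejects 2. So w(4) = 2. P is now [[1, 3, 4]].
Step i=3: Q has 3 at row 1, column 3; remove that cell from P, ejecting 4. So w(3) = 4. P is now [[1, 3]].
Step i=2: Q has 2 at row 1, column 2; remove that cell from P, ejecting 3. So w(2) = 3. P is now [[1]].
Step i=1: Q has 1 at row 1, column 1; remove that cell from P, ejecting 1. So w(1) = 1. P is now [].

So w = 1 3 4 2 6 8 7 9 5.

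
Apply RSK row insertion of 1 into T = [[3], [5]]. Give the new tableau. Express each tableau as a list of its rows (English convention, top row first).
[[1], [3], [5]]

In row 1, 1 replaces 3 (the leftmost entry greater than 1); 3 is bumped to row 2. In row 2, 3 replaces 5 (the leftmost entry greater than 3); 5 is bumped to row 3. 5 starts a new row 3. The new tableau is [[1], [3], [5]].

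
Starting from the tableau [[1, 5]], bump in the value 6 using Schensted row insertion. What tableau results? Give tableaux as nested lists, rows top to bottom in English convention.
[[1, 5, 6]]

6 is larger than every entry of row 1, so it is appended to row 1. The new tableau is [[1, 5, 6]].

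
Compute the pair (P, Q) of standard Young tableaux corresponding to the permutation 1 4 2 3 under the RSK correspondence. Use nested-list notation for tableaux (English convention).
Insert each entry of the permutation into P by Schensted row insertion, recording in Q the position of each new cell.

After inserting 1: P = [[1]].
After inserting 4: P = [[1, 4]].
After inserting 2: P = [[1, 2], [4]].
After inserting 3: P = [[1, 2, 3], [4]].

So P = [[1, 2, 3], [4]], Q = [[1, 2, 4], [3]].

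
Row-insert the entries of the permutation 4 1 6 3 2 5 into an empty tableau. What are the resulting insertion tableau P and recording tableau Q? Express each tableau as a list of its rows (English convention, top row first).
P = [[1, 2, 5], [3, 6], [4]], Q = [[1, 3, 6], [2, 4], [5]]

Insert each entry of the permutation into P by Schensted row insertion, recording in Q the position of each new cell.

After inserting 4: P = [[4]].
After inserting 1: P = [[1], [4]].
After inserting 6: P = [[1, 6], [4]].
After inserting 3: P = [[1, 3], [4, 6]].
After inserting 2: P = [[1, 2], [3, 6], [4]].
After inserting 5: P = [[1, 2, 5], [3, 6], [4]].

So P = [[1, 2, 5], [3, 6], [4]], Q = [[1, 3, 6], [2, 4], [5]].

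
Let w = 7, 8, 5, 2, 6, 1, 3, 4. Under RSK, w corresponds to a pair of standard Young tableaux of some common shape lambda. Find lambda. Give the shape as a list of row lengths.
[3, 2, 2, 1]

RSK row insertion gives P = [[1, 3, 4], [2, 6], [5, 8], [7]], which has shape [3, 2, 2, 1].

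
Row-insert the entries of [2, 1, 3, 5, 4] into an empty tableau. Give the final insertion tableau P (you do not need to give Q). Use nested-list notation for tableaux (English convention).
P = [[1, 3, 4], [2, 5]]

Insert 2: appended to row 1. P = [[2]].
Insert 1: 1 bumps 2 from row 1; 2 starts row 2. P = [[1], [2]].
Insert 3: appended to row 1. P = [[1, 3], [2]].
Insert 5: appended to row 1. P = [[1, 3, 5], [2]].
Insert 4: 4 bumps 5 from row 1; 5 appends to row 2. P = [[1, 3, 4], [2, 5]].

So P = [[1, 3, 4], [2, 5]].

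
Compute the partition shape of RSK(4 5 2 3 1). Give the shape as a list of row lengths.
[2, 2, 1]

Row-insert each entry into an empty tableau.

After inserting 4: P = [[4]].
After inserting 5: P = [[4, 5]].
After inserting 2: P = [[2, 5], [4]].
After inserting 3: P = [[2, 3], [4, 5]].
After inserting 1: P = [[1, 3], [2, 5], [4]].

The final insertion tableau P = [[1, 3], [2, 5], [4]] has shape [2, 2, 1].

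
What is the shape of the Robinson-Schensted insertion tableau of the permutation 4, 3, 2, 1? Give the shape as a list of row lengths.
[1, 1, 1, 1]

Row-insert each entry into an empty tableau.

After inserting 4: P = [[4]].
After inserting 3: P = [[3], [4]].
After inserting 2: P = [[2], [3], [4]].
After inserting 1: P = [[1], [2], [3], [4]].

The final insertion tableau P = [[1], [2], [3], [4]] has shape [1, 1, 1, 1].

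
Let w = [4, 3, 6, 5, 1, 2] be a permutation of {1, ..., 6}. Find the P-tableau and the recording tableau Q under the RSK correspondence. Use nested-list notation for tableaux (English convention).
Insert each entry of the permutation into P by Schensted row insertion, recording in Q the position of each new cell.

After inserting 4: P = [[4]].
After inserting 3: P = [[3], [4]].
After inserting 6: P = [[3, 6], [4]].
After inserting 5: P = [[3, 5], [4, 6]].
After inserting 1: P = [[1, 5], [3, 6], [4]].
After inserting 2: P = [[1, 2], [3, 5], [4, 6]].

So P = [[1, 2], [3, 5], [4, 6]], Q = [[1, 3], [2, 4], [5, 6]].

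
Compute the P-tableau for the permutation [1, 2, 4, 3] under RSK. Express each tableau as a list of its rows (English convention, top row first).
P = [[1, 2, 3], [4]]

Insert 1: appended to row 1. P = [[1]].
Insert 2: appended to row 1. P = [[1, 2]].
Insert 4: appended to row 1. P = [[1, 2, 4]].
Insert 3: 3 bumps 4 from row 1; 4 starts row 2. P = [[1, 2, 3], [4]].

So P = [[1, 2, 3], [4]].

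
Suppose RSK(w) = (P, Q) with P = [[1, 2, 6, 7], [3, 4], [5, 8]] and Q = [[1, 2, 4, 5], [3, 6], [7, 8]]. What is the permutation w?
Reverse RSK: for i = n, n-1, ..., 1, locate i in Q, remove the corresponding corner cell from P, and reverse-bump its entry up through P; the value ejected from row 1 is w(i).

So w = 3 5 4 6 8 7 1 2.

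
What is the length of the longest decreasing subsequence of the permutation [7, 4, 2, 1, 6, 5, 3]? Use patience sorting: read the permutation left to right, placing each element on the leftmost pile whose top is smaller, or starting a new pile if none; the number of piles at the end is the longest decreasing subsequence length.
7: new pile. tops = [7]
4: new pile. tops = [7, 4]
2: new pile. tops = [7, 4, 2]
1: new pile. tops = [7, 4, 2, 1]
6: onto pile 2 (replacing 4). tops = [7, 6, 2, 1]
5: onto pile 3 (replacing 2). tops = [7, 6, 5, 1]
3: onto pile 4 (replacing 1). tops = [7, 6, 5, 3]

4 piles, so the longest decreasing subsequence has length 4.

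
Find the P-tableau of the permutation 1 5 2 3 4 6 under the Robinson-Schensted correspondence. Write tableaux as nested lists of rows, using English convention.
P = [[1, 2, 3, 4, 6], [5]]

After inserting 1: P = [[1]].
After inserting 5: P = [[1, 5]].
After inserting 2: P = [[1, 2], [5]].
After inserting 3: P = [[1, 2, 3], [5]].
After inserting 4: P = [[1, 2, 3, 4], [5]].
After inserting 6: P = [[1, 2, 3, 4, 6], [5]].

So P = [[1, 2, 3, 4, 6], [5]].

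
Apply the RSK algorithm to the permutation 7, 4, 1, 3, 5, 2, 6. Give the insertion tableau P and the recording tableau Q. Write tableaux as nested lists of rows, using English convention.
Insert each entry of the permutation into P by Schensted row insertion, recording in Q the position of each new cell.

Insert 7: appended to row 1. P = [[7]].
Insert 4: 4 bumps 7 from row 1; 7 starts row 2. P = [[4], [7]].
Insert 1: 1 bumps 4 from row 1; 4 bumps 7 from row 2; 7 starts row 3. P = [[1], [4], [7]].
Insert 3: appended to row 1. P = [[1, 3], [4], [7]].
Insert 5: appended to row 1. P = [[1, 3, 5], [4], [7]].
Insert 2: 2 bumps 3 from row 1; 3 bumps 4 from row 2; 4 bumps 7 from row 3; 7 starts row 4. P = [[1, 2, 5], [3], [4], [7]].
Insert 6: appended to row 1. P = [[1, 2, 5, 6], [3], [4], [7]].

So P = [[1, 2, 5, 6], [3], [4], [7]], Q = [[1, 4, 5, 7], [2], [3], [6]].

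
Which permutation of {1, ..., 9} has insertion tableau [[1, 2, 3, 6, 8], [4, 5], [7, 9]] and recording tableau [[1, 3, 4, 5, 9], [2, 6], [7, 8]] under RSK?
Reverse the RSK construction: for i from n down to 1, find the cell of Q containing i, remove the entry at that cell from P, and reverse-bump it up through P; the value ejected from row 1 is w(i).

Step i=9: Q has 9 at row 1, column 5; remove that cell from P, ejecting 8. So w(9) = 8. P is now [[1, 2, 3, 6], [4, 5], [7, 9]].
Step i=8: Q has 8 at row 3, column 2; remove 9 from row 3 of P and reverse-bump: 9 enters row 2 and ejects 5; 5 enters row 1 and ejects 3. So w(8) = 3. P is now [[1, 2, 5, 6], [4, 9], [7]].
Step i=7: Q has 7 at row 3, column 1; remove 7 from row 3 of P and reverse-bump: 7 enters row 2 and ejects 4; 4 enters row 1 and ejects 2. So w(7) = 2. P is now [[1, 4, 5, 6], [7, 9]].
Step i=6: Q has 6 at row 2, column 2; remove 9 from row 2 of P and reverse-bump: 9 enters row 1 and ejects 6. So w(6) = 6. P is now [[1, 4, 5, 9], [7]].
Step i=5: Q has 5 at row 1, column 4; remove that cell from P, ejecting 9. So w(5) = 9. P is now [[1, 4, 5], [7]].
Step i=4: Q has 4 at row 1, column 3; remove that cell from P, ejecting 5. So w(4) = 5. P is now [[1, 4], [7]].
Step i=3: Q has 3 at row 1, column 2; remove that cell from P, ejecting 4. So w(3) = 4. P is now [[1], [7]].
Step i=2: Q has 2 at row 2, column 1; remove 7 from row 2 of P and reverse-bump: 7 enters row 1 and ejects 1. So w(2) = 1. P is now [[7]].
Step i=1: Q has 1 at row 1, column 1; remove that cell from P, ejecting 7. So w(1) = 7. P is now [].

So w = 7 1 4 5 9 6 2 3 8.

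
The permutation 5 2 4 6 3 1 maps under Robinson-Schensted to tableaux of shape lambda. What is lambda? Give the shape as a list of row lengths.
[3, 1, 1, 1]

Row-insert each entry into an empty tableau.

After inserting 5: P = [[5]].
After inserting 2: P = [[2], [5]].
After inserting 4: P = [[2, 4], [5]].
After inserting 6: P = [[2, 4, 6], [5]].
After inserting 3: P = [[2, 3, 6], [4], [5]].
After inserting 1: P = [[1, 3, 6], [2], [4], [5]].

The final insertion tableau P = [[1, 3, 6], [2], [4], [5]] has shape [3, 1, 1, 1].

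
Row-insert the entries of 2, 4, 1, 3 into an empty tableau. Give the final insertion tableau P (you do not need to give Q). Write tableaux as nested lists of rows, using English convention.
P = [[1, 3], [2, 4]]

Insert 2: appended to row 1. P = [[2]].
Insert 4: appended to row 1. P = [[2, 4]].
Insert 1: 1 bumps 2 from row 1; 2 starts row 2. P = [[1, 4], [2]].
Insert 3: 3 bumps 4 from row 1; 4 appends to row 2. P = [[1, 3], [2, 4]].

So P = [[1, 3], [2, 4]].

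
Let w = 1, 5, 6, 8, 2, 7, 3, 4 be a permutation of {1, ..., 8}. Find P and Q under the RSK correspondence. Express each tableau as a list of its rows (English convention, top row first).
Insert each entry of the permutation into P by Schensted row insertion, recording in Q the position of each new cell.

After inserting 1: P = [[1]].
After inserting 5: P = [[1, 5]].
After inserting 6: P = [[1, 5, 6]].
After inserting 8: P = [[1, 5, 6, 8]].
After inserting 2: P = [[1, 2, 6, 8], [5]].
After inserting 7: P = [[1, 2, 6, 7], [5, 8]].
After inserting 3: P = [[1, 2, 3, 7], [5, 6], [8]].
After inserting 4: P = [[1, 2, 3, 4], [5, 6, 7], [8]].

So P = [[1, 2, 3, 4], [5, 6, 7], [8]], Q = [[1, 2, 3, 4], [5, 6, 8], [7]].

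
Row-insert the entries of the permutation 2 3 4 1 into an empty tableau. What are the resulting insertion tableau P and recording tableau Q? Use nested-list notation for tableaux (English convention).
P = [[1, 3, 4], [2]], Q = [[1, 2, 3], [4]]

Insert each entry of the permutation into P by Schensted row insertion, recording in Q the position of each new cell.

Insert 2: appended to row 1. P = [[2]].
Insert 3: appended to row 1. P = [[2, 3]].
Insert 4: appended to row 1. P = [[2, 3, 4]].
Insert 1: 1 bumps 2 from row 1; 2 starts row 2. P = [[1, 3, 4], [2]].

So P = [[1, 3, 4], [2]], Q = [[1, 2, 3], [4]].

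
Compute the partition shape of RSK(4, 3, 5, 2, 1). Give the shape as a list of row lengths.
Row-insert each entry into an empty tableau.

After inserting 4: P = [[4]].
After inserting 3: P = [[3], [4]].
After inserting 5: P = [[3, 5], [4]].
After inserting 2: P = [[2, 5], [3], [4]].
After inserting 1: P = [[1, 5], [2], [3], [4]].

The final insertion tableau P = [[1, 5], [2], [3], [4]] has shape [2, 1, 1, 1].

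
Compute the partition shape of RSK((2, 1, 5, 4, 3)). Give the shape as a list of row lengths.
RSK row insertion gives P = [[1, 3], [2, 4], [5]], which has shape [2, 2, 1].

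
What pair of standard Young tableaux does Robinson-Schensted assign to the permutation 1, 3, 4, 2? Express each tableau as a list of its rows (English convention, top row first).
Insert each entry of the permutation into P by Schensted row insertion, recording in Q the position of each new cell.

Insert 1: appended to row 1. P = [[1]], Q = [[1]].
Insert 3: appended to row 1. P = [[1, 3]], Q = [[1, 2]].
Insert 4: appended to row 1. P = [[1, 3, 4]], Q = [[1, 2, 3]].
Insert 2: 2 bumps 3 from row 1; 3 starts row 2. P = [[1, 2, 4], [3]], Q = [[1, 2, 3], [4]].

So P = [[1, 2, 4], [3]], Q = [[1, 2, 3], [4]].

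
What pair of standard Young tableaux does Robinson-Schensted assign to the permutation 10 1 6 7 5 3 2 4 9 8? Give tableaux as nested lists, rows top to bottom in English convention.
Insert each entry of the permutation into P by Schensted row insertion, recording in Q the position of each new cell.

Insert 10: appended to row 1. P = [[10]], Q = [[1]].
Insert 1: 1 bumps 10 from row 1; 10 starts row 2. P = [[1], [10]], Q = [[1], [2]].
Insert 6: appended to row 1. P = [[1, 6], [10]], Q = [[1, 3], [2]].
Insert 7: appended to row 1. P = [[1, 6, 7], [10]], Q = [[1, 3, 4], [2]].
Insert 5: 5 bumps 6 from row 1; 6 bumps 10 from row 2; 10 starts row 3. P = [[1, 5, 7], [6], [10]], Q = [[1, 3, 4], [2], [5]].
Insert 3: 3 bumps 5 from row 1; 5 bumps 6 from row 2; 6 bumps 10 from row 3; 10 starts row 4. P = [[1, 3, 7], [5], [6], [10]], Q = [[1, 3, 4], [2], [5], [6]].
Insert 2: 2 bumps 3 from row 1; 3 bumps 5 from row 2; 5 bumps 6 from row 3; 6 bumps 10 from row 4; 10 starts row 5. P = [[1, 2, 7], [3], [5], [6], [10]], Q = [[1, 3, 4], [2], [5], [6], [7]].
Insert 4: 4 bumps 7 from row 1; 7 appends to row 2. P = [[1, 2, 4], [3, 7], [5], [6], [10]], Q = [[1, 3, 4], [2, 8], [5], [6], [7]].
Insert 9: appended to row 1. P = [[1, 2, 4, 9], [3, 7], [5], [6], [10]], Q = [[1, 3, 4, 9], [2, 8], [5], [6], [7]].
Insert 8: 8 bumps 9 from row 1; 9 appends to row 2. P = [[1, 2, 4, 8], [3, 7, 9], [5], [6], [10]], Q = [[1, 3, 4, 9], [2, 8, 10], [5], [6], [7]].

So P = [[1, 2, 4, 8], [3, 7, 9], [5], [6], [10]], Q = [[1, 3, 4, 9], [2, 8, 10], [5], [6], [7]].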